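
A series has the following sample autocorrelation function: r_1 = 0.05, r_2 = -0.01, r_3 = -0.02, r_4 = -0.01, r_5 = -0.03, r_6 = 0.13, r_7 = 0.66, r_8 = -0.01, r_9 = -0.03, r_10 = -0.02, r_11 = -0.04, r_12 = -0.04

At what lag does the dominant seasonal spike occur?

The largest autocorrelation is r_7 = 0.66; the remaining lags stay at or below 0.13.
The dominant spike at lag 7 indicates a seasonal period of 7.

7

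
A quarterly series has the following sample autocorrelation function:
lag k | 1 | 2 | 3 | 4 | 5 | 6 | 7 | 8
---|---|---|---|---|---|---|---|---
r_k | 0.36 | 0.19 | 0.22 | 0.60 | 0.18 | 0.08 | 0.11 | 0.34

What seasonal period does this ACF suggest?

The largest autocorrelation is r_4 = 0.60; the remaining lags stay at or below 0.36. The elevated value at lag 1 (0.36), dropping to 0.19 at lag 2, reflects decaying short-term dependence rather than seasonality.
The dominant spike at lag 4 indicates a seasonal period of 4.

4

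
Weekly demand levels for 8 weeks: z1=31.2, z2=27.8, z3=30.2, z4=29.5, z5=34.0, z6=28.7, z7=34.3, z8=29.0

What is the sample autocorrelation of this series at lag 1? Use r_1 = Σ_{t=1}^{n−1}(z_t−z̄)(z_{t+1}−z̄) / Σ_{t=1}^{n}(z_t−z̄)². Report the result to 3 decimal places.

Mean z̄ = (31.2 + 27.8 + 30.2 + 29.5 + 34.0 + 28.7 + 34.3 + 29.0)/8 = 30.5875
Deviations from mean: 0.6125, -2.7875, -0.3875, -1.0875, 3.4125, -1.8875, 3.7125, -1.5875
Numerator Σ_{t=1}^{7}(z_t−z̄)(z_{t+1}−z̄) = -23.2589
Denominator Σ(z_t−z̄)² = 40.9888
r_1 = -23.2589 / 40.9888 = -0.567

-0.567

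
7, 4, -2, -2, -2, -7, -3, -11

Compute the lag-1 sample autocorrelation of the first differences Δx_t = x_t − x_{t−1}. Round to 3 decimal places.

First differences Δx: -3, -6, 0, 0, -5, 4, -8
Mean of differences = -2.5714
Numerator Σ(Δx_t−Δx̄)(Δx_{t+1}−Δx̄) = -58.6122
Denominator Σ(Δx_t−Δx̄)² = 103.7143
r_1(Δx) = -58.6122 / 103.7143 = -0.565

-0.565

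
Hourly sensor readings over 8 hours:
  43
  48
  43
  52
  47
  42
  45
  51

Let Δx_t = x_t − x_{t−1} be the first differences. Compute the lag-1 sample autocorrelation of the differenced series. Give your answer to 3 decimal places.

First differences Δx: 5, -5, 9, -5, -5, 3, 6
Mean of differences = 1.1429
Numerator Σ(Δx_t−Δx̄)(Δx_{t+1}−Δx̄) = -84.8776
Denominator Σ(Δx_t−Δx̄)² = 216.8571
r_1(Δx) = -84.8776 / 216.8571 = -0.391

-0.391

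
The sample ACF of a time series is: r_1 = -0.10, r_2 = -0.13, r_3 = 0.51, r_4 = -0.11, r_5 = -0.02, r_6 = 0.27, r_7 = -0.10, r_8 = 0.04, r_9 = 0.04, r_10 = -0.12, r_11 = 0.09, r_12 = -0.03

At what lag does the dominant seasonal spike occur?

The largest autocorrelation is r_3 = 0.51, with a weaker echo at lag 6 (0.27); the remaining lags stay at or below 0.09.
The dominant spike at lag 3 indicates a seasonal period of 3.

3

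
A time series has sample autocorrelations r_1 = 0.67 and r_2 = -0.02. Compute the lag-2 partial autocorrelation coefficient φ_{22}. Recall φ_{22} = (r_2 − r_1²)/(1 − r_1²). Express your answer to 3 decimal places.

-0.851

φ_{22} = (r_2 − r_1²) / (1 − r_1²)
r_1² = (0.67)² = 0.4489
Numerator = -0.02 − 0.4489 = -0.4689; denominator = 1 − 0.4489 = 0.5511
φ_{22} = -0.4689 / 0.5511 = -0.851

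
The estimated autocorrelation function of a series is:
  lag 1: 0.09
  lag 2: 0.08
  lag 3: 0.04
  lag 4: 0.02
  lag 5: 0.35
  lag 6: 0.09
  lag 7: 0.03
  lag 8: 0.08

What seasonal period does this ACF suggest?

The largest autocorrelation is r_5 = 0.35; the remaining lags stay at or below 0.09.
The dominant spike at lag 5 indicates a seasonal period of 5.

5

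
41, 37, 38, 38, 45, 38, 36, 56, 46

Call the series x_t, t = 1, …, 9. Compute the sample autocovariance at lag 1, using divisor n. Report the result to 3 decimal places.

Mean x̄ = (41 + 37 + 38 + 38 + 45 + 38 + 36 + 56 + 46)/9 = 41.6667
Σ_{t=1}^{8}(x_t−x̄)(x_{t+1}−x̄) = 10.8889
γ_1 = 10.8889 / 9 = 1.210

1.210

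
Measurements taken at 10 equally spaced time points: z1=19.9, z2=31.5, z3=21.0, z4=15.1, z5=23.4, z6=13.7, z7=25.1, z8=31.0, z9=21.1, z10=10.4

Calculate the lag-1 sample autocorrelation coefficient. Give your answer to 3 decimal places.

Mean z̄ = (19.9 + 31.5 + 21.0 + 15.1 + 23.4 + 13.7 + 25.1 + 31.0 + 21.1 + 10.4)/10 = 21.2200
Numerator Σ_{t=1}^{9}(z_t−z̄)(z_{t+1}−z̄) = -35.3264
Denominator Σ(z_t−z̄)² = 434.0160
r_1 = -35.3264 / 434.0160 = -0.081

-0.081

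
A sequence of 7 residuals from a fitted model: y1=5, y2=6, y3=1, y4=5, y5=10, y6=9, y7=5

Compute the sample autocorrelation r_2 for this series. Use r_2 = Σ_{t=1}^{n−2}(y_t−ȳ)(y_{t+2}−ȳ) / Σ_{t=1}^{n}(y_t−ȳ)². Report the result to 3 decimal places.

Mean ȳ = (5 + 6 + 1 + 5 + 10 + 9 + 5)/7 = 5.8571
Deviations from mean: -0.8571, 0.1429, -4.8571, -0.8571, 4.1429, 3.1429, -0.8571
Numerator Σ_{t=1}^{5}(y_t−ȳ)(y_{t+2}−ȳ) = -22.3265
Denominator Σ(y_t−ȳ)² = 52.8571
r_2 = -22.3265 / 52.8571 = -0.422

-0.422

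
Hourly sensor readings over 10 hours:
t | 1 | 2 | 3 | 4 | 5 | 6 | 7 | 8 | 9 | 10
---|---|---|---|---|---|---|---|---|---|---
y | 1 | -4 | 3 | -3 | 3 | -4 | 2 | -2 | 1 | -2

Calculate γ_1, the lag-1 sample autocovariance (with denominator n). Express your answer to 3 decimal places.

-6.425

Mean ȳ = (1 − 4 + 3 − 3 + 3 − 4 + 2 − 2 + 1 − 2)/10 = -0.5000
Σ_{t=1}^{9}(y_t−ȳ)(y_{t+1}−ȳ) = -64.2500
γ_1 = -64.2500 / 10 = -6.425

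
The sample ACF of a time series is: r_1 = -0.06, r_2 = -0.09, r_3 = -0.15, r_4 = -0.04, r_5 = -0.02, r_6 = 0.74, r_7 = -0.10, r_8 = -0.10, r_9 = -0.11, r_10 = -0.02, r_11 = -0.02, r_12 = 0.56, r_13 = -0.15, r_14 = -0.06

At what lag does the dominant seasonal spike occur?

6

The largest autocorrelation is r_6 = 0.74, with a weaker echo at lag 12 (0.56); the remaining lags stay at or below -0.02.
The dominant spike at lag 6 indicates a seasonal period of 6.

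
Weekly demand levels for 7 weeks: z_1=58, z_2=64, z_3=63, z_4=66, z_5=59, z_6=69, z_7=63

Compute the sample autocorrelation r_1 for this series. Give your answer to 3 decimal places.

Mean z̄ = (58 + 64 + 63 + 66 + 59 + 69 + 63)/7 = 63.1429
Deviations from mean: -5.1429, 0.8571, -0.1429, 2.8571, -4.1429, 5.8571, -0.1429
Numerator Σ_{t=1}^{6}(z_t−z̄)(z_{t+1}−z̄) = -41.8776
Denominator Σ(z_t−z̄)² = 86.8571
r_1 = -41.8776 / 86.8571 = -0.482

-0.482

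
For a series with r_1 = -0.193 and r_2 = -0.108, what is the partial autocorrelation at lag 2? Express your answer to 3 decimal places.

φ_{22} = (r_2 − r_1²) / (1 − r_1²)
r_1² = (-0.193)² = 0.037249
Numerator = -0.108 − 0.0372 = -0.1452; denominator = 1 − 0.0372 = 0.9628
φ_{22} = -0.1452 / 0.9628 = -0.151

-0.151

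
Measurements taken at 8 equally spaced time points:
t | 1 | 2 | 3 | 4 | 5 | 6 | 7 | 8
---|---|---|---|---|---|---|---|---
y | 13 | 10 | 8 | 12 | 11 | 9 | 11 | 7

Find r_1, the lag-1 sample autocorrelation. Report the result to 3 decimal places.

-0.247

Mean ȳ = (13 + 10 + 8 + 12 + 11 + 9 + 11 + 7)/8 = 10.1250
Deviations from mean: 2.8750, -0.1250, -2.1250, 1.8750, 0.8750, -1.1250, 0.8750, -3.1250
Σ(y_t−ȳ)(y_{t+1}−ȳ) = (-0.3594) + (0.2656) + (-3.9844) + (1.6406) + (-0.9844) + (-0.9844) + (-2.7344) = -7.1406
Denominator Σ(y_t−ȳ)² = 28.8750
r_1 = -7.1406 / 28.8750 = -0.247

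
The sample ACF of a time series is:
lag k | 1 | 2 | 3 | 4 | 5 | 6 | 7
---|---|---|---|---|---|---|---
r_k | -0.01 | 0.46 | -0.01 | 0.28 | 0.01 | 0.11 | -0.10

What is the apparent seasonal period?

The largest autocorrelation is r_2 = 0.46, with a weaker echo at lag 4 (0.28); the remaining lags stay at or below 0.11.
The dominant spike at lag 2 indicates a seasonal period of 2.

2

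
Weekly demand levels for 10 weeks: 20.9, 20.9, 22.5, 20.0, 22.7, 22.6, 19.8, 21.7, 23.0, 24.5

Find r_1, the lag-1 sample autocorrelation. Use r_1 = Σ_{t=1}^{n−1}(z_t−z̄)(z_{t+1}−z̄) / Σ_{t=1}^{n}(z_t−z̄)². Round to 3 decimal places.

Mean z̄ = (20.9 + 20.9 + 22.5 + 20.0 + 22.7 + 22.6 + 19.8 + 21.7 + 23.0 + 24.5)/10 = 21.8600
Numerator Σ_{t=1}^{9}(z_t−z̄)(z_{t+1}−z̄) = -0.1916
Denominator Σ(z_t−z̄)² = 19.5040
r_1 = -0.1916 / 19.5040 = -0.010

-0.010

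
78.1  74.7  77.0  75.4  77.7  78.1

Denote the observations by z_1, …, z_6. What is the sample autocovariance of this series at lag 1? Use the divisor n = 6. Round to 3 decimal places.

-0.574

Mean z̄ = (78.1 + 74.7 + 77.0 + 75.4 + 77.7 + 78.1)/6 = 76.8333
Σ_{t=1}^{5}(z_t−z̄)(z_{t+1}−z̄) = -3.4411
γ_1 = -3.4411 / 6 = -0.574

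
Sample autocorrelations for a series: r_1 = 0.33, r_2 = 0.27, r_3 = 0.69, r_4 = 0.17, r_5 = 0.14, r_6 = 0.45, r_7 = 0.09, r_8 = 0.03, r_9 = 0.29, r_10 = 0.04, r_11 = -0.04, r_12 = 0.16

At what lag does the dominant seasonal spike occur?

3

The largest autocorrelation is r_3 = 0.69, with a weaker echo at lag 6 (0.45); the remaining lags stay at or below 0.33. The elevated value at lag 1 (0.33), dropping to 0.27 at lag 2, reflects decaying short-term dependence rather than seasonality.
The dominant spike at lag 3 indicates a seasonal period of 3.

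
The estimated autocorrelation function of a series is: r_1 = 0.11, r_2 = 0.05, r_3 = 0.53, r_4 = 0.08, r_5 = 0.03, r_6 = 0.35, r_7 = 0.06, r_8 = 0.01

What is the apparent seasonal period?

The largest autocorrelation is r_3 = 0.53, with a weaker echo at lag 6 (0.35); the remaining lags stay at or below 0.11.
The dominant spike at lag 3 indicates a seasonal period of 3.

3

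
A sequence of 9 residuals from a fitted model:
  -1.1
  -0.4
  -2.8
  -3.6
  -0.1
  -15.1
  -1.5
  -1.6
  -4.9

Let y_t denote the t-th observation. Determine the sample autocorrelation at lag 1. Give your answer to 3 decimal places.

Mean ȳ = (-1.1 − 0.4 − 2.8 − 3.6 − 0.1 − 15.1 − 1.5 − 1.6 − 4.9)/9 = -3.4556
Numerator Σ_{t=1}^{8}(y_t−ȳ)(y_{t+1}−ȳ) = -52.2753
Denominator Σ(y_t−ȳ)² = 171.5422
r_1 = -52.2753 / 171.5422 = -0.305

-0.305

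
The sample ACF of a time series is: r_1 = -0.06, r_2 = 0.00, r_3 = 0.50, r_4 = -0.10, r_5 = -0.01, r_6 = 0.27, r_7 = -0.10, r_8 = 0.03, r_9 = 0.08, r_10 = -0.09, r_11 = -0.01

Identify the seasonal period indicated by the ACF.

The largest autocorrelation is r_3 = 0.50, with a weaker echo at lag 6 (0.27); the remaining lags stay at or below 0.08.
The dominant spike at lag 3 indicates a seasonal period of 3.

3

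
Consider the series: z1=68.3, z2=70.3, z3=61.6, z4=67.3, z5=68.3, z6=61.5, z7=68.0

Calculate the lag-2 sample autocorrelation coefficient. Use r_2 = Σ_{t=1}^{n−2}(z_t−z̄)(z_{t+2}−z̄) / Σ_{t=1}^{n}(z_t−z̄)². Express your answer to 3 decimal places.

-0.219

Mean z̄ = (68.3 + 70.3 + 61.6 + 67.3 + 68.3 + 61.5 + 68.0)/7 = 66.4714
Deviations from mean: 1.8286, 3.8286, -4.8714, 0.8286, 1.8286, -4.9714, 1.5286
Numerator Σ_{t=1}^{5}(z_t−z̄)(z_{t+2}−z̄) = -15.9673
Denominator Σ(z_t−z̄)² = 72.8143
r_2 = -15.9673 / 72.8143 = -0.219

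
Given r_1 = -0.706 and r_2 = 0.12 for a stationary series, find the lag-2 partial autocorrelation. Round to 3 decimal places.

φ_{22} = (r_2 − r_1²) / (1 − r_1²)
r_1² = (-0.706)² = 0.498436
Numerator = 0.12 − 0.4984 = -0.3784; denominator = 1 − 0.4984 = 0.5016
φ_{22} = -0.3784 / 0.5016 = -0.755

-0.755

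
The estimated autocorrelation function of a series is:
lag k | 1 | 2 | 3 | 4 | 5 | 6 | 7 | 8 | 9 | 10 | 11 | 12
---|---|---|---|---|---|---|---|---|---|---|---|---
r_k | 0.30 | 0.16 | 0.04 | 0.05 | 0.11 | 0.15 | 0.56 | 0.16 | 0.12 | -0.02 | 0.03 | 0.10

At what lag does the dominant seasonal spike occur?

7

The largest autocorrelation is r_7 = 0.56; the remaining lags stay at or below 0.30. The elevated value at lag 1 (0.30), dropping to 0.16 at lag 2, reflects decaying short-term dependence rather than seasonality.
The dominant spike at lag 7 indicates a seasonal period of 7.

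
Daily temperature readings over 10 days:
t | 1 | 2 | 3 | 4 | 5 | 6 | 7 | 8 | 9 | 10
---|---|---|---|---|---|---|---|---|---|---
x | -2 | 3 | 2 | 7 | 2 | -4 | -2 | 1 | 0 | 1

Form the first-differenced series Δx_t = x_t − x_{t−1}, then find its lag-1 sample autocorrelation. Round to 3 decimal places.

First differences Δx: 5, -1, 5, -5, -6, 2, 3, -1, 1
Mean of differences = 0.3333
Numerator Σ(Δx_t−Δx̄)(Δx_{t+1}−Δx̄) = -14.1111
Denominator Σ(Δx_t−Δx̄)² = 126.0000
r_1(Δx) = -14.1111 / 126.0000 = -0.112

-0.112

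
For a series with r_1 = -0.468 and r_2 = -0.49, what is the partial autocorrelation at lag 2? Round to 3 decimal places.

φ_{22} = (r_2 − r_1²) / (1 − r_1²)
r_1² = (-0.468)² = 0.219024
Numerator = -0.49 − 0.2190 = -0.7090; denominator = 1 − 0.2190 = 0.7810
φ_{22} = -0.7090 / 0.7810 = -0.908

-0.908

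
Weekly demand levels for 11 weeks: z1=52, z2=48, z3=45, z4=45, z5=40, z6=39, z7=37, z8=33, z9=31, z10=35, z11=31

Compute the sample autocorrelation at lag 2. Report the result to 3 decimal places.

0.480

Mean z̄ = (52 + 48 + 45 + 45 + 40 + 39 + 37 + 33 + 31 + 35 + 31)/11 = 39.6364
Numerator Σ_{t=1}^{9}(z_t−z̄)(z_{t+2}−z̄) = 241.0992
Denominator Σ(z_t−z̄)² = 502.5455
r_2 = 241.0992 / 502.5455 = 0.480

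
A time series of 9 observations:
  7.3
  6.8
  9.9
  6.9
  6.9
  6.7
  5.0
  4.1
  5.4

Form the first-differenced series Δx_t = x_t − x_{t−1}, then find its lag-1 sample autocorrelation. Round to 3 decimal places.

-0.455

First differences Δx: -0.5, 3.1, -3.0, 0.0, -0.2, -1.7, -0.9, 1.3
Mean of differences = -0.2375
Numerator Σ(Δx_t−Δx̄)(Δx_{t+1}−Δx̄) = -10.8477
Denominator Σ(Δx_t−Δx̄)² = 23.8388
r_1(Δx) = -10.8477 / 23.8388 = -0.455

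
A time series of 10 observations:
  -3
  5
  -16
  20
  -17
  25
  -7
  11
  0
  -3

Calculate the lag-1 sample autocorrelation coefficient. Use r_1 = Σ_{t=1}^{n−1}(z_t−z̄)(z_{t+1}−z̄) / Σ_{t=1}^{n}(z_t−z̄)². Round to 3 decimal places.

-0.833

Mean z̄ = (-3 + 5 − 16 + 20 − 17 + 25 − 7 + 11 + 0 − 3)/10 = 1.5000
Numerator Σ_{t=1}^{9}(z_t−z̄)(z_{t+1}−z̄) = -1465.7500
Denominator Σ(z_t−z̄)² = 1760.5000
r_1 = -1465.7500 / 1760.5000 = -0.833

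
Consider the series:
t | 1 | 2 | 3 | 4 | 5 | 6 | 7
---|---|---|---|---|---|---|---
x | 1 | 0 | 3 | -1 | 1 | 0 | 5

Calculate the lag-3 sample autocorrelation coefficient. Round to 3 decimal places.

-0.380

Mean x̄ = (1 + 0 + 3 − 1 + 1 + 0 + 5)/7 = 1.2857
Deviations from mean: -0.2857, -1.2857, 1.7143, -2.2857, -0.2857, -1.2857, 3.7143
Numerator Σ_{t=1}^{4}(x_t−x̄)(x_{t+3}−x̄) = -9.6735
Denominator Σ(x_t−x̄)² = 25.4286
r_3 = -9.6735 / 25.4286 = -0.380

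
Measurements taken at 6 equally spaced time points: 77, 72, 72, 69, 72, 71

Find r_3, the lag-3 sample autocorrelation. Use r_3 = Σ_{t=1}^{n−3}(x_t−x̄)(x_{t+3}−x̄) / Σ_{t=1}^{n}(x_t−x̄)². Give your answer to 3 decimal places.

-0.433

Mean x̄ = (77 + 72 + 72 + 69 + 72 + 71)/6 = 72.1667
Numerator Σ_{t=1}^{3}(x_t−x̄)(x_{t+3}−x̄) = -15.0833
Denominator Σ(x_t−x̄)² = 34.8333
r_3 = -15.0833 / 34.8333 = -0.433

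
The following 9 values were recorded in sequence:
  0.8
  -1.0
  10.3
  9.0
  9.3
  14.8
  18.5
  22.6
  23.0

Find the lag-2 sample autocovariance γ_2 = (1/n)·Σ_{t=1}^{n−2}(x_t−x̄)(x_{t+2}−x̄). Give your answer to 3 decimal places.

15.333

Mean x̄ = (0.8 − 1.0 + 10.3 + 9.0 + 9.3 + 14.8 + 18.5 + 22.6 + 23.0)/9 = 11.9222
Σ_{t=1}^{7}(x_t−x̄)(x_{t+2}−x̄) = 137.9957
γ_2 = 137.9957 / 9 = 15.333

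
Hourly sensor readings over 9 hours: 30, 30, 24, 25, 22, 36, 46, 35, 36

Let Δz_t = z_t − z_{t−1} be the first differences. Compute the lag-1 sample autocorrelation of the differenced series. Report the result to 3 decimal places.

First differences Δz: 0, -6, 1, -3, 14, 10, -11, 1
Mean of differences = 0.7500
Numerator Σ(Δz_t−Δz̄)(Δz_{t+1}−Δz̄) = -36.3125
Denominator Σ(Δz_t−Δz̄)² = 459.5000
r_1(Δz) = -36.3125 / 459.5000 = -0.079

-0.079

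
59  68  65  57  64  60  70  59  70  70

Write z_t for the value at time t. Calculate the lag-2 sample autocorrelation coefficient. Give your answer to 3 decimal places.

Mean z̄ = (59 + 68 + 65 + 57 + 64 + 60 + 70 + 59 + 70 + 70)/10 = 64.2000
Numerator Σ_{t=1}^{8}(z_t−z̄)(z_{t+2}−z̄) = 22.7200
Denominator Σ(z_t−z̄)² = 239.6000
r_2 = 22.7200 / 239.6000 = 0.095

0.095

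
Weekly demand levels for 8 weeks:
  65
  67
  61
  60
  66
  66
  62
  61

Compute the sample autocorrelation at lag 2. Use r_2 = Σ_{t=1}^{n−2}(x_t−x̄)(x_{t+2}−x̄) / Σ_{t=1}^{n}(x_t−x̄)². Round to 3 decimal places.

-0.759

Mean x̄ = (65 + 67 + 61 + 60 + 66 + 66 + 62 + 61)/8 = 63.5000
Deviations from mean: 1.5000, 3.5000, -2.5000, -3.5000, 2.5000, 2.5000, -1.5000, -2.5000
Σ(x_t−x̄)(x_{t+2}−x̄) = (-3.7500) + (-12.2500) + (-6.2500) + (-8.7500) + (-3.7500) + (-6.2500) = -41.0000
Denominator Σ(x_t−x̄)² = 54.0000
r_2 = -41.0000 / 54.0000 = -0.759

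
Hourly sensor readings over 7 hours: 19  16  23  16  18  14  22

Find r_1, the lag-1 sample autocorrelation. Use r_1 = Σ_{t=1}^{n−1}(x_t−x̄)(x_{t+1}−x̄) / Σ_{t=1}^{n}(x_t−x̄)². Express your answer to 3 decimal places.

Mean x̄ = (19 + 16 + 23 + 16 + 18 + 14 + 22)/7 = 18.2857
Deviations from mean: 0.7143, -2.2857, 4.7143, -2.2857, -0.2857, -4.2857, 3.7143
Numerator Σ_{t=1}^{6}(x_t−x̄)(x_{t+1}−x̄) = -37.2245
Denominator Σ(x_t−x̄)² = 65.4286
r_1 = -37.2245 / 65.4286 = -0.569

-0.569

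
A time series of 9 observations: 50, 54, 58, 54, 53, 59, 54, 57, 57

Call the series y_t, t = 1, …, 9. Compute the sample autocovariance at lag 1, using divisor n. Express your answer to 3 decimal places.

-1.051

Mean ȳ = (50 + 54 + 58 + 54 + 53 + 59 + 54 + 57 + 57)/9 = 55.1111
Σ_{t=1}^{8}(y_t−ȳ)(y_{t+1}−ȳ) = -9.4568
γ_1 = -9.4568 / 9 = -1.051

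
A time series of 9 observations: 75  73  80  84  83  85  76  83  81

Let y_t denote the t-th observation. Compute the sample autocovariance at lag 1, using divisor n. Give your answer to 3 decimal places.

3.667

Mean ȳ = (75 + 73 + 80 + 84 + 83 + 85 + 76 + 83 + 81)/9 = 80.0000
Σ_{t=1}^{8}(y_t−ȳ)(y_{t+1}−ȳ) = 33.0000
γ_1 = 33.0000 / 9 = 3.667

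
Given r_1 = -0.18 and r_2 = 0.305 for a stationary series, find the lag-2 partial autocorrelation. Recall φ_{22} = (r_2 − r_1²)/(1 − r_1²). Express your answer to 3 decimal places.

φ_{22} = (r_2 − r_1²) / (1 − r_1²)
r_1² = (-0.18)² = 0.0324
Numerator = 0.305 − 0.0324 = 0.2726; denominator = 1 − 0.0324 = 0.9676
φ_{22} = 0.2726 / 0.9676 = 0.282

0.282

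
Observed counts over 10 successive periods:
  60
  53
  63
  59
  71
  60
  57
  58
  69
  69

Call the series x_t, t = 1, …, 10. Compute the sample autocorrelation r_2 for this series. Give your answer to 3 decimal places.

-0.189

Mean x̄ = (60 + 53 + 63 + 59 + 71 + 60 + 57 + 58 + 69 + 69)/10 = 61.9000
Numerator Σ_{t=1}^{8}(x_t−x̄)(x_{t+2}−x̄) = -60.4200
Denominator Σ(x_t−x̄)² = 318.9000
r_2 = -60.4200 / 318.9000 = -0.189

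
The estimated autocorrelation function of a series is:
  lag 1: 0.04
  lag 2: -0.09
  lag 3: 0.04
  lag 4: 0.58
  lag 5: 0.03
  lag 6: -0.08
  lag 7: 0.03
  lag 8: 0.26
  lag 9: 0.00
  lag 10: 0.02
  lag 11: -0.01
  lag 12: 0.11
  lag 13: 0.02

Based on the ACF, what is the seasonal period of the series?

4

The largest autocorrelation is r_4 = 0.58, with a weaker echo at lag 8 (0.26); the remaining lags stay at or below 0.11.
The dominant spike at lag 4 indicates a seasonal period of 4.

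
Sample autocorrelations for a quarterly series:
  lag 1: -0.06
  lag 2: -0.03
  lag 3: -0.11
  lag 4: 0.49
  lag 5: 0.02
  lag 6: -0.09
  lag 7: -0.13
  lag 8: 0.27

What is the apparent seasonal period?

The largest autocorrelation is r_4 = 0.49, with a weaker echo at lag 8 (0.27); the remaining lags stay at or below 0.02.
The dominant spike at lag 4 indicates a seasonal period of 4.

4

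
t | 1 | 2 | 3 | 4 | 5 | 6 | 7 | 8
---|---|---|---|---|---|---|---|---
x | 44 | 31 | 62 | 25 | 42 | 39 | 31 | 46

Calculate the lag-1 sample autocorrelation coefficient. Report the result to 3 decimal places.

Mean x̄ = (44 + 31 + 62 + 25 + 42 + 39 + 31 + 46)/8 = 40.0000
Deviations from mean: 4.0000, -9.0000, 22.0000, -15.0000, 2.0000, -1.0000, -9.0000, 6.0000
Σ(x_t−x̄)(x_{t+1}−x̄) = (-36.0000) + (-198.0000) + (-330.0000) + (-30.0000) + (-2.0000) + (9.0000) + (-54.0000) = -641.0000
Denominator Σ(x_t−x̄)² = 928.0000
r_1 = -641.0000 / 928.0000 = -0.691

-0.691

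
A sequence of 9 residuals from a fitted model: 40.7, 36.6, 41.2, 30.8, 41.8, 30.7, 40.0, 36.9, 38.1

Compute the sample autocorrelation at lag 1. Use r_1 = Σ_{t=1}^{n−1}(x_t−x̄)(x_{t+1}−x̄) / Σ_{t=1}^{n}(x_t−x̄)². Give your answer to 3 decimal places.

-0.766

Mean x̄ = (40.7 + 36.6 + 41.2 + 30.8 + 41.8 + 30.7 + 40.0 + 36.9 + 38.1)/9 = 37.4222
Numerator Σ_{t=1}^{8}(x_t−x̄)(x_{t+1}−x̄) = -108.2660
Denominator Σ(x_t−x̄)² = 141.2756
r_1 = -108.2660 / 141.2756 = -0.766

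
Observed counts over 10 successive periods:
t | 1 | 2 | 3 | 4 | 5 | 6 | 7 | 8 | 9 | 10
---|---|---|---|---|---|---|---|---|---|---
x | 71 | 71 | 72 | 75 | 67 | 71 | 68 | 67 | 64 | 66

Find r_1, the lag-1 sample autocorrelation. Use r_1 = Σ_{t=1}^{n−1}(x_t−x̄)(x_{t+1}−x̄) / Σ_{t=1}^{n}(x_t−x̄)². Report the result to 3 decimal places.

Mean x̄ = (71 + 71 + 72 + 75 + 67 + 71 + 68 + 67 + 64 + 66)/10 = 69.2000
Numerator Σ_{t=1}^{9}(x_t−x̄)(x_{t+1}−x̄) = 36.3600
Denominator Σ(x_t−x̄)² = 99.6000
r_1 = 36.3600 / 99.6000 = 0.365

0.365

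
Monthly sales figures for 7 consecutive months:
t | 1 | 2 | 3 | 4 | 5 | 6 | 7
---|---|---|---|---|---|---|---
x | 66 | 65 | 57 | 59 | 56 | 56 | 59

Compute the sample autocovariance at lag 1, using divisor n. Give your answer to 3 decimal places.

5.703

Mean x̄ = (66 + 65 + 57 + 59 + 56 + 56 + 59)/7 = 59.7143
Deviations: 6.2857, 5.2857, -2.7143, -0.7143, -3.7143, -3.7143, -0.7143
Σ_{t=1}^{6}(x_t−x̄)(x_{t+1}−x̄) = 39.9184
γ_1 = 39.9184 / 7 = 5.703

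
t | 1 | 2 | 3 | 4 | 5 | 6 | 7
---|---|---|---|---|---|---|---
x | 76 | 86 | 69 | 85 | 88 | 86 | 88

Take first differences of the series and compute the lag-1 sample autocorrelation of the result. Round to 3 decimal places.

First differences Δx: 10, -17, 16, 3, -2, 2
Mean of differences = 2.0000
Numerator Σ(Δx_t−Δx̄)(Δx_{t+1}−Δx̄) = -408.0000
Denominator Σ(Δx_t−Δx̄)² = 638.0000
r_1(Δx) = -408.0000 / 638.0000 = -0.639

-0.639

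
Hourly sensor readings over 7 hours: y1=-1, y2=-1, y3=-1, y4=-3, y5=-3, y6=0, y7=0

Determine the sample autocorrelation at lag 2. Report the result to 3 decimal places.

-0.563

Mean ȳ = (-1 − 1 − 1 − 3 − 3 + 0 + 0)/7 = -1.2857
Numerator Σ_{t=1}^{5}(y_t−ȳ)(y_{t+2}−ȳ) = -5.3061
Denominator Σ(y_t−ȳ)² = 9.4286
r_2 = -5.3061 / 9.4286 = -0.563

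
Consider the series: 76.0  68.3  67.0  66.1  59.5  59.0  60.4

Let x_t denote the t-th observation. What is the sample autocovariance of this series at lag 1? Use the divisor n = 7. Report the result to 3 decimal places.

Mean x̄ = (76.0 + 68.3 + 67.0 + 66.1 + 59.5 + 59.0 + 60.4)/7 = 65.1857
Deviations: 10.8143, 3.1143, 1.8143, 0.9143, -5.6857, -6.1857, -4.7857
Σ_{t=1}^{6}(x_t−x̄)(x_{t+1}−x̄) = 100.5627
γ_1 = 100.5627 / 7 = 14.366

14.366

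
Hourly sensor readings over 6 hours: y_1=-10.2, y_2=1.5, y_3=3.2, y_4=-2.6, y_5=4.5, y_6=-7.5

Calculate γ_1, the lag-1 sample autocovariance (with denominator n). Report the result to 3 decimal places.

-9.247

Mean ȳ = (-10.2 + 1.5 + 3.2 − 2.6 + 4.5 − 7.5)/6 = -1.8500
Σ_{t=1}^{5}(y_t−ȳ)(y_{t+1}−ȳ) = -55.4825
γ_1 = -55.4825 / 6 = -9.247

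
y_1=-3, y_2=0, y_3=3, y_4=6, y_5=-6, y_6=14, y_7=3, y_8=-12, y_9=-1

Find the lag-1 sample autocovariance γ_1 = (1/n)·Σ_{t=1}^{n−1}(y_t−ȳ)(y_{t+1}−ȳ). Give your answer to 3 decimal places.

Mean ȳ = (-3 + 0 + 3 + 6 − 6 + 14 + 3 − 12 − 1)/9 = 0.4444
Σ_{t=1}^{8}(y_t−ȳ)(y_{t+1}−ȳ) = -87.7531
γ_1 = -87.7531 / 9 = -9.750

-9.750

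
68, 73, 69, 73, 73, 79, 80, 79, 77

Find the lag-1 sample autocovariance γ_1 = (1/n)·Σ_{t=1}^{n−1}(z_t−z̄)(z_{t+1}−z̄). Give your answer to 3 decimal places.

9.139

Mean z̄ = (68 + 73 + 69 + 73 + 73 + 79 + 80 + 79 + 77)/9 = 74.5556
Σ_{t=1}^{8}(z_t−z̄)(z_{t+1}−z̄) = 82.2469
γ_1 = 82.2469 / 9 = 9.139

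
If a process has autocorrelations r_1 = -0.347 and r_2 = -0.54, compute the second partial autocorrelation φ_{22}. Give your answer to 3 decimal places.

-0.751

φ_{22} = (r_2 − r_1²) / (1 − r_1²)
r_1² = (-0.347)² = 0.120409
Numerator = -0.54 − 0.1204 = -0.6604; denominator = 1 − 0.1204 = 0.8796
φ_{22} = -0.6604 / 0.8796 = -0.751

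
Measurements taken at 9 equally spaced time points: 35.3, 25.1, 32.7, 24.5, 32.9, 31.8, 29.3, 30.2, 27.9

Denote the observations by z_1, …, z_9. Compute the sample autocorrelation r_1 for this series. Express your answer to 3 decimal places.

Mean z̄ = (35.3 + 25.1 + 32.7 + 24.5 + 32.9 + 31.8 + 29.3 + 30.2 + 27.9)/9 = 29.9667
Numerator Σ_{t=1}^{8}(z_t−z̄)(z_{t+1}−z̄) = -66.7178
Denominator Σ(z_t−z̄)² = 106.2200
r_1 = -66.7178 / 106.2200 = -0.628

-0.628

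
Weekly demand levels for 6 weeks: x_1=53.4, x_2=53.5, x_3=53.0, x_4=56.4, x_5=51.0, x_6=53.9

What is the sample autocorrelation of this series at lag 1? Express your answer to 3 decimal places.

Mean x̄ = (53.4 + 53.5 + 53.0 + 56.4 + 51.0 + 53.9)/6 = 53.5333
Deviations from mean: -0.1333, -0.0333, -0.5333, 2.8667, -2.5333, 0.3667
Σ(x_t−x̄)(x_{t+1}−x̄) = (0.0044) + (0.0178) + (-1.5289) + (-7.2622) + (-0.9289) = -9.6978
Denominator Σ(x_t−x̄)² = 15.0733
r_1 = -9.6978 / 15.0733 = -0.643

-0.643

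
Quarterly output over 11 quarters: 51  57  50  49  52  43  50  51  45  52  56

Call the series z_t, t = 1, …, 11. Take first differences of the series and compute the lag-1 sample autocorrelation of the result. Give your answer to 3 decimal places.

First differences Δz: 6, -7, -1, 3, -9, 7, 1, -6, 7, 4
Mean of differences = 0.5000
Numerator Σ(Δz_t−Δz̄)(Δz_{t+1}−Δz̄) = -138.7500
Denominator Σ(Δz_t−Δz̄)² = 324.5000
r_1(Δz) = -138.7500 / 324.5000 = -0.428

-0.428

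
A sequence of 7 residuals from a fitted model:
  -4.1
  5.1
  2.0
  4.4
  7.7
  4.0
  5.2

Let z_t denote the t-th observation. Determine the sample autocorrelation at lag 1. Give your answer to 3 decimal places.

-0.107

Mean z̄ = (-4.1 + 5.1 + 2.0 + 4.4 + 7.7 + 4.0 + 5.2)/7 = 3.4714
Deviations from mean: -7.5714, 1.6286, -1.4714, 0.9286, 4.2286, 0.5286, 1.7286
Numerator Σ_{t=1}^{6}(z_t−z̄)(z_{t+1}−z̄) = -9.0180
Denominator Σ(z_t−z̄)² = 84.1543
r_1 = -9.0180 / 84.1543 = -0.107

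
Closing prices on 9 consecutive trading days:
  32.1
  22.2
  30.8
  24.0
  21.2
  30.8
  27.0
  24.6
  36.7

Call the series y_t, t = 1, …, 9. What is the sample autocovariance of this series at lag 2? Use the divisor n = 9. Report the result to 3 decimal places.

-0.993

Mean ȳ = (32.1 + 22.2 + 30.8 + 24.0 + 21.2 + 30.8 + 27.0 + 24.6 + 36.7)/9 = 27.7111
Σ_{t=1}^{7}(y_t−ȳ)(y_{t+2}−ȳ) = -8.9380
γ_2 = -8.9380 / 9 = -0.993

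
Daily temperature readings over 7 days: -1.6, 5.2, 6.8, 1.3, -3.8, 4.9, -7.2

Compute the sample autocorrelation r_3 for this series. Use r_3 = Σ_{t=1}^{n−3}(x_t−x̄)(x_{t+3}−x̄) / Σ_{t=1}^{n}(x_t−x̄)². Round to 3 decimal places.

Mean x̄ = (-1.6 + 5.2 + 6.8 + 1.3 − 3.8 + 4.9 − 7.2)/7 = 0.8000
Σ(x_t−x̄)(x_{t+3}−x̄) = (-1.2000) + (-20.2400) + (24.6000) + (-4.0000) = -0.8400
Denominator Σ(x_t−x̄)² = 163.3400
r_3 = -0.8400 / 163.3400 = -0.005

-0.005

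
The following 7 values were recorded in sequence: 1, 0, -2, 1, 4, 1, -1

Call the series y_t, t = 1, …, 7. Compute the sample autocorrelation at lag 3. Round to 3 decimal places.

Mean ȳ = (1 + 0 − 2 + 1 + 4 + 1 − 1)/7 = 0.5714
Deviations from mean: 0.4286, -0.5714, -2.5714, 0.4286, 3.4286, 0.4286, -1.5714
Σ(y_t−ȳ)(y_{t+3}−ȳ) = (0.1837) + (-1.9592) + (-1.1020) + (-0.6735) = -3.5510
Denominator Σ(y_t−ȳ)² = 21.7143
r_3 = -3.5510 / 21.7143 = -0.164

-0.164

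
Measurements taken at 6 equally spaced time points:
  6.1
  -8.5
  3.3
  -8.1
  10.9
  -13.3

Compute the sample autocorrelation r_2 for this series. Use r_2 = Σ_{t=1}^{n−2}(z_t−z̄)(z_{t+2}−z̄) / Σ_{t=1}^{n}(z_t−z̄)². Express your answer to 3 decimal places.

Mean z̄ = (6.1 − 8.5 + 3.3 − 8.1 + 10.9 − 13.3)/6 = -1.6000
Deviations from mean: 7.7000, -6.9000, 4.9000, -6.5000, 12.5000, -11.7000
Numerator Σ_{t=1}^{4}(z_t−z̄)(z_{t+2}−z̄) = 219.8800
Denominator Σ(z_t−z̄)² = 466.3000
r_2 = 219.8800 / 466.3000 = 0.472

0.472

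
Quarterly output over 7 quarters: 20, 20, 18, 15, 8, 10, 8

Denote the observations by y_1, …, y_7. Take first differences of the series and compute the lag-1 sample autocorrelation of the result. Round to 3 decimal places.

First differences Δy: 0, -2, -3, -7, 2, -2
Mean of differences = -2.0000
Numerator Σ(Δy_t−Δȳ)(Δy_{t+1}−Δȳ) = -15.0000
Denominator Σ(Δy_t−Δȳ)² = 46.0000
r_1(Δy) = -15.0000 / 46.0000 = -0.326

-0.326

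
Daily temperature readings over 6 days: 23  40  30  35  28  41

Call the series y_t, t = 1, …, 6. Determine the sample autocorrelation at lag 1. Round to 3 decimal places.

Mean ȳ = (23 + 40 + 30 + 35 + 28 + 41)/6 = 32.8333
Numerator Σ_{t=1}^{5}(y_t−ȳ)(y_{t+1}−ȳ) = -146.8611
Denominator Σ(y_t−ȳ)² = 250.8333
r_1 = -146.8611 / 250.8333 = -0.585

-0.585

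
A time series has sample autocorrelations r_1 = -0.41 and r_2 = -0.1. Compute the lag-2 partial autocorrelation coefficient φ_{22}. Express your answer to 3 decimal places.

φ_{22} = (r_2 − r_1²) / (1 − r_1²)
r_1² = (-0.41)² = 0.1681
Numerator = -0.1 − 0.1681 = -0.2681; denominator = 1 − 0.1681 = 0.8319
φ_{22} = -0.2681 / 0.8319 = -0.322

-0.322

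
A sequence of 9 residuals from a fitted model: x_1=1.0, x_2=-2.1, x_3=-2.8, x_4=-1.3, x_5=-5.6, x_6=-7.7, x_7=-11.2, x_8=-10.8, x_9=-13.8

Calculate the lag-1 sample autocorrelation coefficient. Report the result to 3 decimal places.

0.605

Mean x̄ = (1.0 − 2.1 − 2.8 − 1.3 − 5.6 − 7.7 − 11.2 − 10.8 − 13.8)/9 = -6.0333
Numerator Σ_{t=1}^{8}(x_t−x̄)(x_{t+1}−x̄) = 127.2756
Denominator Σ(x_t−x̄)² = 210.5000
r_1 = 127.2756 / 210.5000 = 0.605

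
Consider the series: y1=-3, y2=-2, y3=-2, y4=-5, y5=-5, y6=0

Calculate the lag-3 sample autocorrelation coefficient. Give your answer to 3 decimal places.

Mean ȳ = (-3 − 2 − 2 − 5 − 5 + 0)/6 = -2.8333
Deviations from mean: -0.1667, 0.8333, 0.8333, -2.1667, -2.1667, 2.8333
Σ(y_t−ȳ)(y_{t+3}−ȳ) = (0.3611) + (-1.8056) + (2.3611) = 0.9167
Denominator Σ(y_t−ȳ)² = 18.8333
r_3 = 0.9167 / 18.8333 = 0.049

0.049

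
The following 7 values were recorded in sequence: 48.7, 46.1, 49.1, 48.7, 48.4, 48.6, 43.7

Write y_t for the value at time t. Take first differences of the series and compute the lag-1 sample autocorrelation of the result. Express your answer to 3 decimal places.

First differences Δy: -2.6, 3.0, -0.4, -0.3, 0.2, -4.9
Mean of differences = -0.8333
Numerator Σ(Δy_t−Δȳ)(Δy_{t+1}−Δȳ) = -8.5311
Denominator Σ(Δy_t−Δȳ)² = 35.8933
r_1(Δy) = -8.5311 / 35.8933 = -0.238

-0.238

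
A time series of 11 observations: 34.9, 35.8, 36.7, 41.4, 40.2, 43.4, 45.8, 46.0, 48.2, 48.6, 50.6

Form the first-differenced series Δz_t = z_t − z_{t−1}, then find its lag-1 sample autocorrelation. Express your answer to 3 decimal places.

-0.655

First differences Δz: 0.9, 0.9, 4.7, -1.2, 3.2, 2.4, 0.2, 2.2, 0.4, 2.0
Mean of differences = 1.5700
Numerator Σ(Δz_t−Δz̄)(Δz_{t+1}−Δz̄) = -16.7209
Denominator Σ(Δz_t−Δz̄)² = 25.5410
r_1(Δz) = -16.7209 / 25.5410 = -0.655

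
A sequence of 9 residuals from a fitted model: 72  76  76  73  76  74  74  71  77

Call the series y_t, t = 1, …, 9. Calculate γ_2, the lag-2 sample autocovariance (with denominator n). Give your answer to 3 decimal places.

-0.358

Mean ȳ = (72 + 76 + 76 + 73 + 76 + 74 + 74 + 71 + 77)/9 = 74.3333
Σ_{t=1}^{7}(y_t−ȳ)(y_{t+2}−ȳ) = -3.2222
γ_2 = -3.2222 / 9 = -0.358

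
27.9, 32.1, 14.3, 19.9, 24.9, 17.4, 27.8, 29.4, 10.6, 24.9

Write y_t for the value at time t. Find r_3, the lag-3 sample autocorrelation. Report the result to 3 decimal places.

Mean ȳ = (27.9 + 32.1 + 14.3 + 19.9 + 24.9 + 17.4 + 27.8 + 29.4 + 10.6 + 24.9)/10 = 22.9200
Σ(y_t−ȳ)(y_{t+3}−ȳ) = (-15.0396) + (18.1764) + (47.5824) + (-14.7376) + (12.8304) + (68.0064) + (9.6624) = 126.4808
Denominator Σ(y_t−ȳ)² = 448.3960
r_3 = 126.4808 / 448.3960 = 0.282

0.282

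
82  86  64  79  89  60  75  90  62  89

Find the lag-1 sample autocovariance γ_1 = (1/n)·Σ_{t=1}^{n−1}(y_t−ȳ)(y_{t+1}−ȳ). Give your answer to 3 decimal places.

-63.876

Mean ȳ = (82 + 86 + 64 + 79 + 89 + 60 + 75 + 90 + 62 + 89)/10 = 77.6000
Σ_{t=1}^{9}(y_t−ȳ)(y_{t+1}−ȳ) = -638.7600
γ_1 = -638.7600 / 10 = -63.876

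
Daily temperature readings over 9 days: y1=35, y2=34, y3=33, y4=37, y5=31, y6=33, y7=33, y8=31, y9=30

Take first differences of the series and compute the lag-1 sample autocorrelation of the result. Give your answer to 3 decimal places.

First differences Δy: -1, -1, 4, -6, 2, 0, -2, -1
Mean of differences = -0.6250
Numerator Σ(Δy_t−Δȳ)(Δy_{t+1}−Δȳ) = -39.2656
Denominator Σ(Δy_t−Δȳ)² = 59.8750
r_1(Δy) = -39.2656 / 59.8750 = -0.656

-0.656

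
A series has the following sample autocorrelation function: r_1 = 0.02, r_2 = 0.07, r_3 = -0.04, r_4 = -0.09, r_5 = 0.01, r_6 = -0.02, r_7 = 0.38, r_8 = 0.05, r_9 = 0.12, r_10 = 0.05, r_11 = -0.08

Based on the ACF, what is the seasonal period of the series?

The largest autocorrelation is r_7 = 0.38; the remaining lags stay at or below 0.12.
The dominant spike at lag 7 indicates a seasonal period of 7.

7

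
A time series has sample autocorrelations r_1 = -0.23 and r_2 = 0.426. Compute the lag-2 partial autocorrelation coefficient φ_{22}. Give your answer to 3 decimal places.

φ_{22} = (r_2 − r_1²) / (1 − r_1²)
r_1² = (-0.23)² = 0.0529
Numerator = 0.426 − 0.0529 = 0.3731; denominator = 1 − 0.0529 = 0.9471
φ_{22} = 0.3731 / 0.9471 = 0.394

0.394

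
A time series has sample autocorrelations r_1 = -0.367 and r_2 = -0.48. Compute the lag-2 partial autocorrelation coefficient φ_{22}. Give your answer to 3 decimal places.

φ_{22} = (r_2 − r_1²) / (1 − r_1²)
r_1² = (-0.367)² = 0.134689
Numerator = -0.48 − 0.1347 = -0.6147; denominator = 1 − 0.1347 = 0.8653
φ_{22} = -0.6147 / 0.8653 = -0.710

-0.710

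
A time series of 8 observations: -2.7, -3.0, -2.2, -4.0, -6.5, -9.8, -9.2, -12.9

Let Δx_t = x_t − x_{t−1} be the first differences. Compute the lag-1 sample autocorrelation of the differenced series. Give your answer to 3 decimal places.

First differences Δx: -0.3, 0.8, -1.8, -2.5, -3.3, 0.6, -3.7
Mean of differences = -1.4571
Numerator Σ(Δx_t−Δx̄)(Δx_{t+1}−Δx̄) = -4.2876
Denominator Σ(Δx_t−Δx̄)² = 20.2971
r_1(Δx) = -4.2876 / 20.2971 = -0.211

-0.211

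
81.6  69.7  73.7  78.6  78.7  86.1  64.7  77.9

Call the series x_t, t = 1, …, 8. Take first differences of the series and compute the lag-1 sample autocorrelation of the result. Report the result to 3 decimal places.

First differences Δx: -11.9, 4.0, 4.9, 0.1, 7.4, -21.4, 13.2
Mean of differences = -0.5286
Numerator Σ(Δx_t−Δx̄)(Δx_{t+1}−Δx̄) = -470.5322
Denominator Σ(Δx_t−Δx̄)² = 866.6343
r_1(Δx) = -470.5322 / 866.6343 = -0.543

-0.543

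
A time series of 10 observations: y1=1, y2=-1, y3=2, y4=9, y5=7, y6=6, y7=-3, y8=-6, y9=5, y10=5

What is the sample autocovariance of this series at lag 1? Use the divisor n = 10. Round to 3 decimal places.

Mean ȳ = (1 − 1 + 2 + 9 + 7 + 6 − 3 − 6 + 5 + 5)/10 = 2.5000
Σ_{t=1}^{9}(y_t−ȳ)(y_{t+1}−ȳ) = 61.2500
γ_1 = 61.2500 / 10 = 6.125

6.125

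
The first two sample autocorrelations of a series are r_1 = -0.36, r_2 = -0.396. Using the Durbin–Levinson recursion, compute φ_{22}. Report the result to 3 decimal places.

φ_{22} = (r_2 − r_1²) / (1 − r_1²)
r_1² = (-0.36)² = 0.1296
Numerator = -0.396 − 0.1296 = -0.5256; denominator = 1 − 0.1296 = 0.8704
φ_{22} = -0.5256 / 0.8704 = -0.604

-0.604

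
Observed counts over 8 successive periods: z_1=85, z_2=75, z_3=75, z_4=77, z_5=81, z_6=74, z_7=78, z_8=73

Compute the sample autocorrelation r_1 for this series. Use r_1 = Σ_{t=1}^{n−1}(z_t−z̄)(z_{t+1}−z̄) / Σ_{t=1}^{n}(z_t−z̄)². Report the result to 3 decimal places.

-0.269

Mean z̄ = (85 + 75 + 75 + 77 + 81 + 74 + 78 + 73)/8 = 77.2500
Σ(z_t−z̄)(z_{t+1}−z̄) = (-17.4375) + (5.0625) + (0.5625) + (-0.9375) + (-12.1875) + (-2.4375) + (-3.1875) = -30.5625
Denominator Σ(z_t−z̄)² = 113.5000
r_1 = -30.5625 / 113.5000 = -0.269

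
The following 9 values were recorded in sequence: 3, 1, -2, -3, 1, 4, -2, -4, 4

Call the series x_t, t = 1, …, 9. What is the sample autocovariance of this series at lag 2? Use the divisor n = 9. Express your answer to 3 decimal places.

-5.406

Mean x̄ = (3 + 1 − 2 − 3 + 1 + 4 − 2 − 4 + 4)/9 = 0.2222
Σ_{t=1}^{7}(x_t−x̄)(x_{t+2}−x̄) = -48.6543
γ_2 = -48.6543 / 9 = -5.406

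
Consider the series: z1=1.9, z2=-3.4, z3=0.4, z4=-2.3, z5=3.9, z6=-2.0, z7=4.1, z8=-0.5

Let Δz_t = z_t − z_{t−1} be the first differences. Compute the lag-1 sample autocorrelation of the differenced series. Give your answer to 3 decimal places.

First differences Δz: -5.3, 3.8, -2.7, 6.2, -5.9, 6.1, -4.6
Mean of differences = -0.3429
Numerator Σ(Δz_t−Δz̄)(Δz_{t+1}−Δz̄) = -145.3161
Denominator Σ(Δz_t−Δz̄)² = 180.6171
r_1(Δz) = -145.3161 / 180.6171 = -0.805

-0.805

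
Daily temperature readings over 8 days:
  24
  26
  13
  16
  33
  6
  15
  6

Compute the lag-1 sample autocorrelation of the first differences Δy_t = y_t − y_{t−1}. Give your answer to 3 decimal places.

First differences Δy: 2, -13, 3, 17, -27, 9, -9
Mean of differences = -2.5714
Numerator Σ(Δy_t−Δȳ)(Δy_{t+1}−Δȳ) = -831.8980
Denominator Σ(Δy_t−Δȳ)² = 1315.7143
r_1(Δy) = -831.8980 / 1315.7143 = -0.632

-0.632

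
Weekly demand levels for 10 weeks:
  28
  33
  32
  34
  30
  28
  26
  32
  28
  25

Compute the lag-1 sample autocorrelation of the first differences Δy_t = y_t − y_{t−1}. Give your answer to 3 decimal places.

First differences Δy: 5, -1, 2, -4, -2, -2, 6, -4, -3
Mean of differences = -0.3333
Numerator Σ(Δy_t−Δȳ)(Δy_{t+1}−Δȳ) = -28.7778
Denominator Σ(Δy_t−Δȳ)² = 114.0000
r_1(Δy) = -28.7778 / 114.0000 = -0.252

-0.252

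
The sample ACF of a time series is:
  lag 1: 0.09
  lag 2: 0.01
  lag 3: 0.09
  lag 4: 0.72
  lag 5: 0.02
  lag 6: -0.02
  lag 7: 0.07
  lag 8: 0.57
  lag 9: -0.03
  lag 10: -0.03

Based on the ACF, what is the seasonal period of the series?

4

The largest autocorrelation is r_4 = 0.72, with a weaker echo at lag 8 (0.57); the remaining lags stay at or below 0.09.
The dominant spike at lag 4 indicates a seasonal period of 4.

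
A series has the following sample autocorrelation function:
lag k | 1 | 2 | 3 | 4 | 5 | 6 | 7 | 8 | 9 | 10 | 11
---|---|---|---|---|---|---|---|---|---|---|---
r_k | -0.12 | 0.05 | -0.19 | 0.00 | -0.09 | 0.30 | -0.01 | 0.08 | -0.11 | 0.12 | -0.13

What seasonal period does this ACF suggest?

The largest autocorrelation is r_6 = 0.30; the remaining lags stay at or below 0.12.
The dominant spike at lag 6 indicates a seasonal period of 6.

6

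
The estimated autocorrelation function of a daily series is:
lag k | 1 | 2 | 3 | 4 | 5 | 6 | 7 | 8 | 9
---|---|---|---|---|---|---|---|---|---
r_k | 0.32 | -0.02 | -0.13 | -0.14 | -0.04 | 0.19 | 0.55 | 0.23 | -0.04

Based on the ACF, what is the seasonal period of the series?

7

The largest autocorrelation is r_7 = 0.55; the remaining lags stay at or below 0.32.
The dominant spike at lag 7 indicates a seasonal period of 7.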